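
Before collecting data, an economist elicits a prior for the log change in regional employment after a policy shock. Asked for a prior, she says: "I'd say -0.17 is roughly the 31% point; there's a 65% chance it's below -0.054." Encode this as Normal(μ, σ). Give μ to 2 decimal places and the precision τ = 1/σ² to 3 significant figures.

For Normal(μ,σ), the p-quantile is μ + z_p·σ. Here z_{0.31} = -0.4959, z_{0.65} = 0.3853.
So -0.17 = μ − 0.4959σ and -0.054 = μ + 0.3853σ.
Subtracting: σ = (-0.054 − -0.17)/(0.3853 − (-0.4959)) = 0.13.
Then μ = -0.17 − (-0.4959)·0.13 = -0.10.
Precision τ = 1/σ² = 1/0.1316² = 57.7.

μ = -0.10, τ = 57.7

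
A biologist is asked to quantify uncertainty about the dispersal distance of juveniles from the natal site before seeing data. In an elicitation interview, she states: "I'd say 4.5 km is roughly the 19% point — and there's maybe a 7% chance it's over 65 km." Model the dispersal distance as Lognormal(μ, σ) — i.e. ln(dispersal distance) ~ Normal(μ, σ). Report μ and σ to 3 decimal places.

If T ~ Lognormal(μ,σ) then ln T ~ Normal(μ,σ), so the p-quantile of ln T is μ + z_p·σ.
ln(4.5) = 1.504 and ln(65) = 4.174; z_{0.19} = -0.8779, z_{0.93} = 1.476.
σ = (4.174 − 1.504)/(1.476 − (-0.8779)) = 1.135.
μ = 1.504 − (-0.8779)·1.135 = 2.500.

μ ≈ 2.500, σ ≈ 1.135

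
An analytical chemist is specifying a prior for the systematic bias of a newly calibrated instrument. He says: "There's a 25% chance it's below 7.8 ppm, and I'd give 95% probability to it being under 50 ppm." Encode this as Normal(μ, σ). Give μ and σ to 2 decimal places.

For Normal(μ,σ), the p-quantile is μ + z_p·σ. Here z_{0.25} = -0.6745, z_{0.95} = 1.645.
So 7.8 = μ − 0.6745σ and 50 = μ + 1.645σ.
Subtracting: σ = (50 − 7.8)/(1.645 − (-0.6745)) = 18.19.
Then μ = 7.8 − (-0.6745)·18.19 = 20.07.

μ = 20.07, σ = 18.19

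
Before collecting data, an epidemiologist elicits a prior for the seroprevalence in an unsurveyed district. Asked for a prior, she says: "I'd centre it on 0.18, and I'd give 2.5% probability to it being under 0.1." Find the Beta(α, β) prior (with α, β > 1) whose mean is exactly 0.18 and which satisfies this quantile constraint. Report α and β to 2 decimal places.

α ≈ 12.65, β ≈ 57.65

With mean 0.18 fixed, write α = 0.18s, β = 0.82s where s = α+β.
Need P(θ < 0.1) = 0.025 under Beta(0.18s, 0.82s). Normal approximation: (q−m)/√(m(1−m)/s) ≈ z_{0.025} = -1.96, so s ≈ 0.18·0.82·(-1.96)²/(0.1−0.18)² = 88.6.
At s = 88.6: P(θ<0.1) ≈ 0.013. Adjusting to match 0.025 gives s ≈ 70.30.
So α = 0.18·70.30 ≈ 12.65, β = 0.82·70.30 ≈ 57.65.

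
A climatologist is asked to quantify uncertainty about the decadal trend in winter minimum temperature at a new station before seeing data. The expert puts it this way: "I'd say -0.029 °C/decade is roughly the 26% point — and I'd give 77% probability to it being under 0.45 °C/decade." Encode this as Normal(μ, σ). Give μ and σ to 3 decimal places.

The p-quantile of Normal(μ,σ) is μ + z_p·σ, with z_{0.26} = -0.6433 and z_{0.77} = 0.7388.
Eliminate σ: μ = (z₂·x₁ − z₁·x₂)/(z₂ − z₁) = (0.7388·-0.029 − (-0.6433)·0.45)/1.382 = 0.194.
Then σ = (x₂ − x₁)/(z₂ − z₁) = (0.45 − -0.029)/1.382 = 0.347.

μ = 0.194, σ = 0.347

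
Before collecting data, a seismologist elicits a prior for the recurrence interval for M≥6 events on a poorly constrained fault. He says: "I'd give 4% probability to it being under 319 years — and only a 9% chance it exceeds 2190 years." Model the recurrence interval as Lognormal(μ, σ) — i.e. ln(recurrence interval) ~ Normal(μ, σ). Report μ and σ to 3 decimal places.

μ ≈ 6.856, σ ≈ 0.623

If T ~ Lognormal(μ,σ) then ln T ~ Normal(μ,σ), so the p-quantile of ln T is μ + z_p·σ.
ln(319) = 5.765 and ln(2190) = 7.692; z_{0.04} = -1.751, z_{0.91} = 1.341.
σ = (7.692 − 5.765)/(1.341 − (-1.751)) = 0.623.
μ = 5.765 − (-1.751)·0.623 = 6.856.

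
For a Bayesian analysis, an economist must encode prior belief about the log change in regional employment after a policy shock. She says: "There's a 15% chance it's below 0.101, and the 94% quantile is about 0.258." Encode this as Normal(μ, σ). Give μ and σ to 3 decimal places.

The p-quantile of Normal(μ,σ) is μ + z_p·σ, with z_{0.15} = -1.036 and z_{0.94} = 1.555.
Eliminate σ: μ = (z₂·x₁ − z₁·x₂)/(z₂ − z₁) = (1.555·0.101 − (-1.036)·0.258)/2.591 = 0.164.
Then σ = (x₂ − x₁)/(z₂ − z₁) = (0.258 − 0.101)/2.591 = 0.061.

μ = 0.164, σ = 0.061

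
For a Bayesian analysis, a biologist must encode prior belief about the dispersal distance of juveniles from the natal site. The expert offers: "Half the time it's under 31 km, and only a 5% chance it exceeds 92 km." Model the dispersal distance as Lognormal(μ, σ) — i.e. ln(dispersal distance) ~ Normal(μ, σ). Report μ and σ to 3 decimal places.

μ ≈ 3.434, σ ≈ 0.661

If T ~ Lognormal(μ,σ) then ln T ~ Normal(μ,σ), so the p-quantile of ln T is μ + z_p·σ.
ln(31) = 3.434 and ln(92) = 4.522; z_{0.5} = 0, z_{0.95} = 1.645.
σ = (4.522 − 3.434)/(1.645 − (0)) = 0.661.
μ = 3.434 − (0)·0.661 = 3.434.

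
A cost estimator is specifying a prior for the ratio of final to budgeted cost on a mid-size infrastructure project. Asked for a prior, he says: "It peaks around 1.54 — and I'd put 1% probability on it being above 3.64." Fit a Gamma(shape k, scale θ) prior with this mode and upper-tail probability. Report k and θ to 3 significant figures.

k ≈ 7.42, θ ≈ 0.24

Gamma(k,θ) with k>1 has mode (k−1)θ, so θ = 1.54/(k−1).
Need P(X < 3.64) = 0.99 with θ tied to k this way. Start at k = 2, θ = 1.54: P(X<3.64) ≈ 0.684.
Too low — raise k to concentrate. Iterating converges to k ≈ 7.42.
Then θ = 1.54/(7.42−1) ≈ 0.24.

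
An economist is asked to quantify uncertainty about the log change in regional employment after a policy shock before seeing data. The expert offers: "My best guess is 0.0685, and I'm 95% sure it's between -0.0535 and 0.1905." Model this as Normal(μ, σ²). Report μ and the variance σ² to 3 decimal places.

A symmetric 95% interval runs μ ± z·σ with z = 1.96.
Half-width = 0.122, so σ = 0.122/1.96 = 0.0622 and σ² = 0.004.
μ is the stated best guess, 0.069.

μ = 0.069, σ² = 0.004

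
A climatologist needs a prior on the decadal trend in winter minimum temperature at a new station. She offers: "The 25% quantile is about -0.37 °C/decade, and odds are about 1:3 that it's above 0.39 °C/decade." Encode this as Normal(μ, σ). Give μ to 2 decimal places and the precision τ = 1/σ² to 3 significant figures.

For Normal(μ,σ), the p-quantile is μ + z_p·σ. Here z_{0.25} = -0.6745, z_{0.75} = 0.6745.
So -0.37 = μ − 0.6745σ and 0.39 = μ + 0.6745σ.
Subtracting: σ = (0.39 − -0.37)/(0.6745 − (-0.6745)) = 0.56.
Then μ = -0.37 − (-0.6745)·0.56 = 0.01.
Precision τ = 1/σ² = 1/0.5634² = 3.15.

μ = 0.01, τ = 3.15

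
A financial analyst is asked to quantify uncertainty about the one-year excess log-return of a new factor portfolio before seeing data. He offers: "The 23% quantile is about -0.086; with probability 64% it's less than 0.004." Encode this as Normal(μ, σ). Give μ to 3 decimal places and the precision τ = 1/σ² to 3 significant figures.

The p-quantile of Normal(μ,σ) is μ + z_p·σ, with z_{0.23} = -0.7388 and z_{0.64} = 0.3585.
Eliminate σ: μ = (z₂·x₁ − z₁·x₂)/(z₂ − z₁) = (0.3585·-0.086 − (-0.7388)·0.004)/1.097 = -0.025.
Then σ = (x₂ − x₁)/(z₂ − z₁) = (0.004 − -0.086)/1.097 = 0.082.
Precision τ = 1/σ² = 1/0.08202² = 149.

μ = -0.025, τ = 149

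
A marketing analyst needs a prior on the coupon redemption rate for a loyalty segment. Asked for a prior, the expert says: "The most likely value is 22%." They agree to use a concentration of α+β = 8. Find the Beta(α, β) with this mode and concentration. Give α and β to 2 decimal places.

α = 2.32, β = 5.68

For α,β > 1 the Beta mode is (α−1)/(α+β−2). With α+β = 8, the mode is (α−1)/6.
Set (α−1)/6 = 0.22 → α = 1 + 0.22·6 = 2.32.
β = 8 − α = 5.68.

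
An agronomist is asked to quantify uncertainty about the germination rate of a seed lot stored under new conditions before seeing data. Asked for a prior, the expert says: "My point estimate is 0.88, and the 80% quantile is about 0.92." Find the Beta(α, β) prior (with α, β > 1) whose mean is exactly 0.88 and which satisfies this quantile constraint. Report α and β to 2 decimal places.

α ≈ 42.68, β ≈ 5.82

With mean 0.88 fixed, write α = 0.88s, β = 0.12s where s = α+β.
Need P(θ < 0.92) = 0.8 under Beta(0.88s, 0.12s). Normal approximation: (q−m)/√(m(1−m)/s) ≈ z_{0.8} = 0.842, so s ≈ 0.88·0.12·(0.842)²/(0.92−0.88)² = 46.7.
At s = 46.7: P(θ<0.92) ≈ 0.794. Adjusting to match 0.8 gives s ≈ 48.50.
So α = 0.88·48.50 ≈ 42.68, β = 0.12·48.50 ≈ 5.82.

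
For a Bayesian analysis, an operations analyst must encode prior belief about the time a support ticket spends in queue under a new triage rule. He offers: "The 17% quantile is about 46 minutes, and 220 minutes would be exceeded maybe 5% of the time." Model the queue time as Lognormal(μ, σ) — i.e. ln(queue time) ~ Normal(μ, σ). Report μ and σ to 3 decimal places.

μ ≈ 4.403, σ ≈ 0.602

If T ~ Lognormal(μ,σ) then ln T ~ Normal(μ,σ), so the p-quantile of ln T is μ + z_p·σ.
ln(46) = 3.829 and ln(220) = 5.394; z_{0.17} = -0.9542, z_{0.95} = 1.645.
σ = (5.394 − 3.829)/(1.645 − (-0.9542)) = 0.602.
μ = 3.829 − (-0.9542)·0.602 = 4.403.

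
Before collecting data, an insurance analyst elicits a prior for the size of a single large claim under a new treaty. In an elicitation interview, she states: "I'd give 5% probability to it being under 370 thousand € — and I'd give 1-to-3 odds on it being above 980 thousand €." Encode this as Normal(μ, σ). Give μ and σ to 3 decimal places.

μ = 802.606, σ = 263.005

The p-quantile of Normal(μ,σ) is μ + z_p·σ, with z_{0.05} = -1.645 and z_{0.75} = 0.6745.
Eliminate σ: μ = (z₂·x₁ − z₁·x₂)/(z₂ − z₁) = (0.6745·370 − (-1.645)·980)/2.319 = 802.606.
Then σ = (x₂ − x₁)/(z₂ − z₁) = (980 − 370)/2.319 = 263.005.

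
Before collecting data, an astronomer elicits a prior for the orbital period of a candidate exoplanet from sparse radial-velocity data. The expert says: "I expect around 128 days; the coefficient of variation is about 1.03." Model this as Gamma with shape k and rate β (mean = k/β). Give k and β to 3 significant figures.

For Gamma(k, rate β): mean = k/β, variance = k/β², so CV = 1/√k.
CV = 1.03, hence k = 1/CV² = 0.943.
Then β = k/mean = 0.943/128 = 0.00736.

k ≈ 0.943, β ≈ 0.00736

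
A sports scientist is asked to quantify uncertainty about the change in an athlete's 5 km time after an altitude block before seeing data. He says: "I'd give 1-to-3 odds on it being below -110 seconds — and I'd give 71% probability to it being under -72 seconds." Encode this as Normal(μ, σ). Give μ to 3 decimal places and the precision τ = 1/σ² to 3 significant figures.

For Normal(μ,σ), the p-quantile is μ + z_p·σ. Here z_{0.25} = -0.6745, z_{0.71} = 0.5534.
So -110 = μ − 0.6745σ and -72 = μ + 0.5534σ.
Subtracting: σ = (-72 − -110)/(0.5534 − (-0.6745)) = 30.948.
Then μ = -110 − (-0.6745)·30.948 = -89.126.
Precision τ = 1/σ² = 1/30.95² = 0.00104.

μ = -89.126, τ = 0.00104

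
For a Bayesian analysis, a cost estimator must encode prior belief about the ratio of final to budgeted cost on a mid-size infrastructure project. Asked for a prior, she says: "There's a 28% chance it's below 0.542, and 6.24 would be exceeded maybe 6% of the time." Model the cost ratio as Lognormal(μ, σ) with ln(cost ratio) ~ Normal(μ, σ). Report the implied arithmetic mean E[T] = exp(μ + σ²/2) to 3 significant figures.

E[T] ≈ 2.03

If T ~ Lognormal(μ,σ) then ln T ~ Normal(μ,σ), so the p-quantile of ln T is μ + z_p·σ.
ln(0.542) = -0.6125 and ln(6.24) = 1.831; z_{0.28} = -0.5828, z_{0.94} = 1.555.
σ = (1.831 − -0.6125)/(1.555 − (-0.5828)) = 1.143.
μ = -0.6125 − (-0.5828)·1.143 = 0.054.
E[T] = exp(μ + σ²/2) = exp(0.054 + 0.6533) = 2.03.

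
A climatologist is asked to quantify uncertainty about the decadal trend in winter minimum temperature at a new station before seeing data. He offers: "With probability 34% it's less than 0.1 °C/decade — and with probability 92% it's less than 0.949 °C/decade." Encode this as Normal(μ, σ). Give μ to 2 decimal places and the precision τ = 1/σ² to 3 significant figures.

μ = 0.29, τ = 4.58

For Normal(μ,σ), the p-quantile is μ + z_p·σ. Here z_{0.34} = -0.4125, z_{0.92} = 1.405.
So 0.1 = μ − 0.4125σ and 0.949 = μ + 1.405σ.
Subtracting: σ = (0.949 − 0.1)/(1.405 − (-0.4125)) = 0.47.
Then μ = 0.1 − (-0.4125)·0.47 = 0.29.
Precision τ = 1/σ² = 1/0.4671² = 4.58.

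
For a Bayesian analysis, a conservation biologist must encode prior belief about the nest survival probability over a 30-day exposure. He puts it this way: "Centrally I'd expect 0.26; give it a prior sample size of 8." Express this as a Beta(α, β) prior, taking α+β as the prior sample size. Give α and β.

α = 2.08, β = 5.92

Under the effective-sample-size interpretation, Beta(α, β) has prior mean α/(α+β) and prior sample size α+β.
So α+β = 8 and α/(α+β) = 0.26, giving α = 0.26·8 = 2.08 and β = 8 − 2.08 = 5.92.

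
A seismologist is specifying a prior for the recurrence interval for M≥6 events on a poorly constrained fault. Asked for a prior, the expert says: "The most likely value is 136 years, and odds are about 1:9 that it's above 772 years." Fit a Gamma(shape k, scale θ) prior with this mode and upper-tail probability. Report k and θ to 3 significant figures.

Gamma(k,θ) with k>1 has mode (k−1)θ, so θ = 136/(k−1).
Need P(X < 772) = 0.9 with θ tied to k this way. Start at k = 2, θ = 136: P(X<772) ≈ 0.977.
Too high — lower k to spread out. Iterating converges to k ≈ 1.57.
Then θ = 136/(1.57−1) ≈ 239.

k ≈ 1.57, θ ≈ 239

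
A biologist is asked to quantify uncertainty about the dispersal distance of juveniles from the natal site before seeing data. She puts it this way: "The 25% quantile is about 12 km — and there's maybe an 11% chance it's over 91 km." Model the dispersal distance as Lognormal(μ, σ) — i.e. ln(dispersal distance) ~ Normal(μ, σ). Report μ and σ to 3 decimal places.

If T ~ Lognormal(μ,σ) then ln T ~ Normal(μ,σ), so the p-quantile of ln T is μ + z_p·σ.
ln(12) = 2.485 and ln(91) = 4.511; z_{0.25} = -0.6745, z_{0.89} = 1.227.
σ = (4.511 − 2.485)/(1.227 − (-0.6745)) = 1.066.
μ = 2.485 − (-0.6745)·1.066 = 3.204.

μ ≈ 3.204, σ ≈ 1.066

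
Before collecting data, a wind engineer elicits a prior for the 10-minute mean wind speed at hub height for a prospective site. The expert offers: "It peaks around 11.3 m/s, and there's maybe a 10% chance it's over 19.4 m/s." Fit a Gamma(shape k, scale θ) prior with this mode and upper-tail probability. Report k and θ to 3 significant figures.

k ≈ 7.49, θ ≈ 1.74

Gamma(k,θ) with k>1 has mode (k−1)θ, so θ = 11.3/(k−1).
Need P(X < 19.4) = 0.9 with θ tied to k this way. Start at k = 2, θ = 11.3: P(X<19.4) ≈ 0.512.
Too low — raise k to concentrate. Iterating converges to k ≈ 7.49.
Then θ = 11.3/(7.49−1) ≈ 1.74.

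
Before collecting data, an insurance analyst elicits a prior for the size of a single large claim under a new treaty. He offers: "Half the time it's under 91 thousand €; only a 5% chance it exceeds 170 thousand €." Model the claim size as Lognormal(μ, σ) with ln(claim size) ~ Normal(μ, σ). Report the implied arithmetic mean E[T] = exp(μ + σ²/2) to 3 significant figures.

E[T] ≈ 97.8 thousand €

If T ~ Lognormal(μ,σ) then ln T ~ Normal(μ,σ), so the p-quantile of ln T is μ + z_p·σ.
ln(91) = 4.511 and ln(170) = 5.136; z_{0.5} = 0, z_{0.95} = 1.645.
σ = (5.136 − 4.511)/(1.645 − (0)) = 0.380.
μ = 4.511 − (0)·0.380 = 4.511.
E[T] = exp(μ + σ²/2) = exp(4.511 + 0.0722) = 97.8 thousand €.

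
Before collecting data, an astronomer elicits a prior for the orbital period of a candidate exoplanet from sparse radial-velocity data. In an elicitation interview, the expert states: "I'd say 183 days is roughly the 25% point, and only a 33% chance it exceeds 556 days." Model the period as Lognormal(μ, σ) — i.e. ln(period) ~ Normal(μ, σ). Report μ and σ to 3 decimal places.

If T ~ Lognormal(μ,σ) then ln T ~ Normal(μ,σ), so the p-quantile of ln T is μ + z_p·σ.
ln(183) = 5.209 and ln(556) = 6.321; z_{0.25} = -0.6745, z_{0.67} = 0.4399.
σ = (6.321 − 5.209)/(0.4399 − (-0.6745)) = 0.997.
μ = 5.209 − (-0.6745)·0.997 = 5.882.

μ ≈ 5.882, σ ≈ 0.997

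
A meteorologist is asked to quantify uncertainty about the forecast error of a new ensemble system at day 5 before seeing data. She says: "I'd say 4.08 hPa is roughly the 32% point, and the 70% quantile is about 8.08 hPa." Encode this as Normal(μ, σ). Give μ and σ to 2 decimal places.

For Normal(μ,σ), the p-quantile is μ + z_p·σ. Here z_{0.32} = -0.4677, z_{0.7} = 0.5244.
So 4.08 = μ − 0.4677σ and 8.08 = μ + 0.5244σ.
Subtracting: σ = (8.08 − 4.08)/(0.5244 − (-0.4677)) = 4.03.
Then μ = 4.08 − (-0.4677)·4.03 = 5.97.

μ = 5.97, σ = 4.03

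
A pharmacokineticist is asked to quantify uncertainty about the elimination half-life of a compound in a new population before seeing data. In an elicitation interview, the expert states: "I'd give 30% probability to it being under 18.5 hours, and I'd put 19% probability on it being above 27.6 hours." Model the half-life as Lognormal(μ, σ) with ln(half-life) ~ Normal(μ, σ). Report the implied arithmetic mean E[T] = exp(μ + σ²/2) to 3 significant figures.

If T ~ Lognormal(μ,σ) then ln T ~ Normal(μ,σ), so the p-quantile of ln T is μ + z_p·σ.
ln(18.5) = 2.918 and ln(27.6) = 3.318; z_{0.3} = -0.5244, z_{0.81} = 0.8779.
σ = (3.318 − 2.918)/(0.8779 − (-0.5244)) = 0.285.
μ = 2.918 − (-0.5244)·0.285 = 3.067.
E[T] = exp(μ + σ²/2) = exp(3.067 + 0.0407) = 22.4 hours.

E[T] ≈ 22.4 hours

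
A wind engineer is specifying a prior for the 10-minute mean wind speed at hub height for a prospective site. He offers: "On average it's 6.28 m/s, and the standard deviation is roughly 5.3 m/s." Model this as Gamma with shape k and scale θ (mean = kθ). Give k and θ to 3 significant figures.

For Gamma(k, scale θ): mean = kθ, variance = kθ², so CV = 1/√k.
CV = SD/mean = 5.3/6.28 = 0.8439, hence k = 1/CV² = 1.4.
Then θ = mean/k = 6.28/1.4 = 4.47.

k ≈ 1.4, θ ≈ 4.47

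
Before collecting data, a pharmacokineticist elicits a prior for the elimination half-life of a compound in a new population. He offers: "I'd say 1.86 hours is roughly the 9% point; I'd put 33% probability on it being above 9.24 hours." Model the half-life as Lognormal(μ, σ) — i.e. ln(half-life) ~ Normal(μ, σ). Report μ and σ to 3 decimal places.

μ ≈ 1.828, σ ≈ 0.900

If T ~ Lognormal(μ,σ) then ln T ~ Normal(μ,σ), so the p-quantile of ln T is μ + z_p·σ.
ln(1.86) = 0.6206 and ln(9.24) = 2.224; z_{0.09} = -1.341, z_{0.67} = 0.4399.
σ = (2.224 − 0.6206)/(0.4399 − (-1.341)) = 0.900.
μ = 0.6206 − (-1.341)·0.900 = 1.828.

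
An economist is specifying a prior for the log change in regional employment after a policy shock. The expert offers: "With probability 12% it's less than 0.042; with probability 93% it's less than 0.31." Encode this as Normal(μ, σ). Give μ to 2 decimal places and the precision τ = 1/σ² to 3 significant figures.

The p-quantile of Normal(μ,σ) is μ + z_p·σ, with z_{0.12} = -1.175 and z_{0.93} = 1.476.
Eliminate σ: μ = (z₂·x₁ − z₁·x₂)/(z₂ − z₁) = (1.476·0.042 − (-1.175)·0.31)/2.651 = 0.16.
Then σ = (x₂ − x₁)/(z₂ − z₁) = (0.31 − 0.042)/2.651 = 0.10.
Precision τ = 1/σ² = 1/0.1011² = 97.8.

μ = 0.16, τ = 97.8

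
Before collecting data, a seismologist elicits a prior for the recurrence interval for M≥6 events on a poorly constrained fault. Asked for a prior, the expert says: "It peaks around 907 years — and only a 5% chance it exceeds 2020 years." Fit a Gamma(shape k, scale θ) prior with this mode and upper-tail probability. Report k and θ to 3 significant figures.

Gamma(k,θ) with k>1 has mode (k−1)θ, so θ = 907/(k−1).
Need P(X < 2020) = 0.95 with θ tied to k this way. Start at k = 2, θ = 907: P(X<2020) ≈ 0.652.
Too low — raise k to concentrate. Iterating converges to k ≈ 5.29.
Then θ = 907/(5.29−1) ≈ 212.

k ≈ 5.29, θ ≈ 212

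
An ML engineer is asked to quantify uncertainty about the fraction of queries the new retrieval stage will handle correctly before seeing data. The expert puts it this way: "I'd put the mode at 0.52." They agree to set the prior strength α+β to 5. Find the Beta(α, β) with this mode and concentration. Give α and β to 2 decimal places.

For α,β > 1 the Beta mode is (α−1)/(α+β−2). With α+β = 5, the mode is (α−1)/3.
Set (α−1)/3 = 0.52 → α = 1 + 0.52·3 = 2.56.
β = 5 − α = 2.44.

α = 2.56, β = 2.44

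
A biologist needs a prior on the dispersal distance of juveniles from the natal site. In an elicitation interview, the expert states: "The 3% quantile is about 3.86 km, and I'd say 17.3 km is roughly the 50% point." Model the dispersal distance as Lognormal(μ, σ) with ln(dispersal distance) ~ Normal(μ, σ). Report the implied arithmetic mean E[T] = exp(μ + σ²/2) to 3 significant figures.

E[T] ≈ 23.8 km

If T ~ Lognormal(μ,σ) then ln T ~ Normal(μ,σ), so the p-quantile of ln T is μ + z_p·σ.
ln(3.86) = 1.351 and ln(17.3) = 2.851; z_{0.03} = -1.881, z_{0.5} = 0.
σ = (2.851 − 1.351)/(0 − (-1.881)) = 0.798.
μ = 1.351 − (-1.881)·0.798 = 2.851.
E[T] = exp(μ + σ²/2) = exp(2.851 + 0.3180) = 23.8 km.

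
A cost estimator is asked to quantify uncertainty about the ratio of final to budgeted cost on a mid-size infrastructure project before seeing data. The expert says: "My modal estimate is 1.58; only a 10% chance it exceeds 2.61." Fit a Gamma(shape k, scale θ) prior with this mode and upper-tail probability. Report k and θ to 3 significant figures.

k ≈ 8.49, θ ≈ 0.211

Gamma(k,θ) with k>1 has mode (k−1)θ, so θ = 1.58/(k−1).
Need P(X < 2.61) = 0.9 with θ tied to k this way. Start at k = 2, θ = 1.58: P(X<2.61) ≈ 0.492.
Too low — raise k to concentrate. Iterating converges to k ≈ 8.49.
Then θ = 1.58/(8.49−1) ≈ 0.211.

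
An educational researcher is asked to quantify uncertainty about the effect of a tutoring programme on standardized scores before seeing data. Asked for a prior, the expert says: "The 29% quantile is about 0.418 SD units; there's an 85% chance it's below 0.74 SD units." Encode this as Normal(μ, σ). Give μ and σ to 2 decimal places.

μ = 0.53, σ = 0.20

For Normal(μ,σ), the p-quantile is μ + z_p·σ. Here z_{0.29} = -0.5534, z_{0.85} = 1.036.
So 0.418 = μ − 0.5534σ and 0.74 = μ + 1.036σ.
Subtracting: σ = (0.74 − 0.418)/(1.036 − (-0.5534)) = 0.20.
Then μ = 0.418 − (-0.5534)·0.20 = 0.53.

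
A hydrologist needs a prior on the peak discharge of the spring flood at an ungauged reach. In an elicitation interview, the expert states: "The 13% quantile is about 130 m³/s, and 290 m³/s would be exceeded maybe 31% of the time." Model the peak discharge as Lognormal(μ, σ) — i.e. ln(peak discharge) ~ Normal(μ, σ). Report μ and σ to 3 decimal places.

μ ≈ 5.425, σ ≈ 0.495

If T ~ Lognormal(μ,σ) then ln T ~ Normal(μ,σ), so the p-quantile of ln T is μ + z_p·σ.
ln(130) = 4.868 and ln(290) = 5.67; z_{0.13} = -1.126, z_{0.69} = 0.4959.
σ = (5.67 − 4.868)/(0.4959 − (-1.126)) = 0.495.
μ = 4.868 − (-1.126)·0.495 = 5.425.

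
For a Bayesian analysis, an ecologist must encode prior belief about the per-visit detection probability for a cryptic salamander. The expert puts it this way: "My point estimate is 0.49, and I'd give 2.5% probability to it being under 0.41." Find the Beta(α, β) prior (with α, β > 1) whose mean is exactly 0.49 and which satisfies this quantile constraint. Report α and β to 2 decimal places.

With mean 0.49 fixed, write α = 0.49s, β = 0.51s where s = α+β.
Need P(θ < 0.41) = 0.025 under Beta(0.49s, 0.51s). Normal approximation: (q−m)/√(m(1−m)/s) ≈ z_{0.025} = -1.96, so s ≈ 0.49·0.51·(-1.96)²/(0.41−0.49)² = 150.0.
At s = 150.0: P(θ<0.41) ≈ 0.024. Adjusting to match 0.025 gives s ≈ 148.09.
So α = 0.49·148.09 ≈ 72.56, β = 0.51·148.09 ≈ 75.52.

α ≈ 72.56, β ≈ 75.52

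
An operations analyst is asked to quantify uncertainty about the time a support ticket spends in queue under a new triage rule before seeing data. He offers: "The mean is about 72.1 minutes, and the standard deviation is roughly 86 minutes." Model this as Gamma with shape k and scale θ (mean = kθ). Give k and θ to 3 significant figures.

For Gamma(k, scale θ): mean = kθ, variance = kθ², so CV = 1/√k.
CV = SD/mean = 86/72.1 = 1.193, hence k = 1/CV² = 0.703.
Then θ = mean/k = 72.1/0.703 = 103.

k ≈ 0.703, θ ≈ 103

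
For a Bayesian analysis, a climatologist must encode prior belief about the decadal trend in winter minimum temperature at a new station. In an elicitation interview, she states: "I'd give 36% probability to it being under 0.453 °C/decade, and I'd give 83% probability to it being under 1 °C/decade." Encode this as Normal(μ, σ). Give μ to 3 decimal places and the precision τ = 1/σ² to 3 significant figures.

μ = 0.602, τ = 5.76

The p-quantile of Normal(μ,σ) is μ + z_p·σ, with z_{0.36} = -0.3585 and z_{0.83} = 0.9542.
Eliminate σ: μ = (z₂·x₁ − z₁·x₂)/(z₂ − z₁) = (0.9542·0.453 − (-0.3585)·1)/1.313 = 0.602.
Then σ = (x₂ − x₁)/(z₂ − z₁) = (1 − 0.453)/1.313 = 0.417.
Precision τ = 1/σ² = 1/0.4167² = 5.76.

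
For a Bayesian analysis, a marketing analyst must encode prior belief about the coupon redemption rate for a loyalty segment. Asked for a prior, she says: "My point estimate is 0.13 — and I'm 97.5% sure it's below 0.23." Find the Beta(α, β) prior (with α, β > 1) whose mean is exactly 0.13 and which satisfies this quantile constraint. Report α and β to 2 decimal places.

With mean 0.13 fixed, write α = 0.13s, β = 0.87s where s = α+β.
Need P(θ < 0.23) = 0.975 under Beta(0.13s, 0.87s). Normal approximation: (q−m)/√(m(1−m)/s) ≈ z_{0.975} = 1.96, so s ≈ 0.13·0.87·(1.96)²/(0.23−0.13)² = 43.4.
At s = 43.4: P(θ<0.23) ≈ 0.961. Adjusting to match 0.975 gives s ≈ 54.75.
So α = 0.13·54.75 ≈ 7.12, β = 0.87·54.75 ≈ 47.63.

α ≈ 7.12, β ≈ 47.63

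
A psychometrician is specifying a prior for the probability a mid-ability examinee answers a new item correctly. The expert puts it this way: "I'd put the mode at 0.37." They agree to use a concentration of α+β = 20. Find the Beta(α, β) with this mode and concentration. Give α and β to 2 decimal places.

For α,β > 1 the Beta mode is (α−1)/(α+β−2). With α+β = 20, the mode is (α−1)/18.
Set (α−1)/18 = 0.37 → α = 1 + 0.37·18 = 7.66.
β = 20 − α = 12.34.

α = 7.66, β = 12.34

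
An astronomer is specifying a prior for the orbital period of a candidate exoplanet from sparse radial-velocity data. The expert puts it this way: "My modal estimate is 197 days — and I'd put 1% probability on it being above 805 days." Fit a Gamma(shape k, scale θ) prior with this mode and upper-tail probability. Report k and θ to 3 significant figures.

k ≈ 3.1, θ ≈ 93.9

Gamma(k,θ) with k>1 has mode (k−1)θ, so θ = 197/(k−1).
Need P(X < 805) = 0.99 with θ tied to k this way. Start at k = 2, θ = 197: P(X<805) ≈ 0.915.
Too low — raise k to concentrate. Iterating converges to k ≈ 3.1.
Then θ = 197/(3.1−1) ≈ 93.9.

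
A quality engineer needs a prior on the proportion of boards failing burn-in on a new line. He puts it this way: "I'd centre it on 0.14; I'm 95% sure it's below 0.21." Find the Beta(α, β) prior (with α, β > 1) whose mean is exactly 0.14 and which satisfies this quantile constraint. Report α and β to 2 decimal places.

With mean 0.14 fixed, write α = 0.14s, β = 0.86s where s = α+β.
Need P(θ < 0.21) = 0.95 under Beta(0.14s, 0.86s). Normal approximation: (q−m)/√(m(1−m)/s) ≈ z_{0.95} = 1.64, so s ≈ 0.14·0.86·(1.64)²/(0.21−0.14)² = 66.5.
At s = 66.5: P(θ<0.21) ≈ 0.939. Adjusting to match 0.95 gives s ≈ 76.14.
So α = 0.14·76.14 ≈ 10.66, β = 0.86·76.14 ≈ 65.48.

α ≈ 10.66, β ≈ 65.48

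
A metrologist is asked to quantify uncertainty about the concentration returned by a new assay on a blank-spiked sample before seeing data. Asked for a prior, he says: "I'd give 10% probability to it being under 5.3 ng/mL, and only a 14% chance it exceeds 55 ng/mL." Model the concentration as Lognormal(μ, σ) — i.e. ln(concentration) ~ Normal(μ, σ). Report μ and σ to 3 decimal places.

μ ≈ 2.937, σ ≈ 0.991

If T ~ Lognormal(μ,σ) then ln T ~ Normal(μ,σ), so the p-quantile of ln T is μ + z_p·σ.
ln(5.3) = 1.668 and ln(55) = 4.007; z_{0.1} = -1.282, z_{0.86} = 1.08.
σ = (4.007 − 1.668)/(1.08 − (-1.282)) = 0.991.
μ = 1.668 − (-1.282)·0.991 = 2.937.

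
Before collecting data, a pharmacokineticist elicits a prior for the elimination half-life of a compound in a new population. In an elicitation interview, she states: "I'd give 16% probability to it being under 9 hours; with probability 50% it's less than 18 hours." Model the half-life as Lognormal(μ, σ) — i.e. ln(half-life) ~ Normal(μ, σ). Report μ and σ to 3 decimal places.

If T ~ Lognormal(μ,σ) then ln T ~ Normal(μ,σ), so the p-quantile of ln T is μ + z_p·σ.
ln(9) = 2.197 and ln(18) = 2.89; z_{0.16} = -0.9945, z_{0.5} = 0.
σ = (2.89 − 2.197)/(0 − (-0.9945)) = 0.697.
μ = 2.197 − (-0.9945)·0.697 = 2.890.

μ ≈ 2.890, σ ≈ 0.697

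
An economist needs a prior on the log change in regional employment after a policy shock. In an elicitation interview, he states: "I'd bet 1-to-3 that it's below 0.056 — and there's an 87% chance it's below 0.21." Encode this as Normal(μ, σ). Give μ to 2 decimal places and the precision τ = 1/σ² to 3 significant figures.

μ = 0.11, τ = 137

The p-quantile of Normal(μ,σ) is μ + z_p·σ, with z_{0.25} = -0.6745 and z_{0.87} = 1.126.
Eliminate σ: μ = (z₂·x₁ − z₁·x₂)/(z₂ − z₁) = (1.126·0.056 − (-0.6745)·0.21)/1.801 = 0.11.
Then σ = (x₂ − x₁)/(z₂ − z₁) = (0.21 − 0.056)/1.801 = 0.09.
Precision τ = 1/σ² = 1/0.08551² = 137.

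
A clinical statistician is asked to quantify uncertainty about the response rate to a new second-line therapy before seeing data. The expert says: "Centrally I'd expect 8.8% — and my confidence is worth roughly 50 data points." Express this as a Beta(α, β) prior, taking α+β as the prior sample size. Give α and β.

α = 4.4, β = 45.6

Under the effective-sample-size interpretation, Beta(α, β) has prior mean α/(α+β) and prior sample size α+β.
So α+β = 50 and α/(α+β) = 0.088, giving α = 0.088·50 = 4.4 and β = 50 − 4.4 = 45.6.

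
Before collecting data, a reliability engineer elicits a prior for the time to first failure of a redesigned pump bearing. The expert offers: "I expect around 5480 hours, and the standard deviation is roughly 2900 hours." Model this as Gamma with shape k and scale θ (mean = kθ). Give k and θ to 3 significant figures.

k ≈ 3.57, θ ≈ 1530

For Gamma(k, scale θ): mean = kθ, variance = kθ², so CV = 1/√k.
CV = SD/mean = 2900/5480 = 0.5292, hence k = 1/CV² = 3.57.
Then θ = mean/k = 5480/3.57 = 1530.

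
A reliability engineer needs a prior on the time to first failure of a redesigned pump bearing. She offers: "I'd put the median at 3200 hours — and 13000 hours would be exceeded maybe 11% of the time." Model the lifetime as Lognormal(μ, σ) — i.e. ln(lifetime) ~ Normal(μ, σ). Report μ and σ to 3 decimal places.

μ ≈ 8.071, σ ≈ 1.143

If T ~ Lognormal(μ,σ) then ln T ~ Normal(μ,σ), so the p-quantile of ln T is μ + z_p·σ.
ln(3200) = 8.071 and ln(13000) = 9.473; z_{0.5} = 0, z_{0.89} = 1.227.
σ = (9.473 − 8.071)/(1.227 − (0)) = 1.143.
μ = 8.071 − (0)·1.143 = 8.071.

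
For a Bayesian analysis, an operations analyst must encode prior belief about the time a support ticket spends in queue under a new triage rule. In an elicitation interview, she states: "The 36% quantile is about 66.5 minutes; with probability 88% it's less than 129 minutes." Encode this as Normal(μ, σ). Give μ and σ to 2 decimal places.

μ = 81.11, σ = 40.76

For Normal(μ,σ), the p-quantile is μ + z_p·σ. Here z_{0.36} = -0.3585, z_{0.88} = 1.175.
So 66.5 = μ − 0.3585σ and 129 = μ + 1.175σ.
Subtracting: σ = (129 − 66.5)/(1.175 − (-0.3585)) = 40.76.
Then μ = 66.5 − (-0.3585)·40.76 = 81.11.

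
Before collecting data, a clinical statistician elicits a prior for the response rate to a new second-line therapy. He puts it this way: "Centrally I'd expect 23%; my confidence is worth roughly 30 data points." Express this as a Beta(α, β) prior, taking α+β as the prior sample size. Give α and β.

Under the effective-sample-size interpretation, Beta(α, β) has prior mean α/(α+β) and prior sample size α+β.
So α+β = 30 and α/(α+β) = 0.23, giving α = 0.23·30 = 6.9 and β = 30 − 6.9 = 23.1.

α = 6.9, β = 23.1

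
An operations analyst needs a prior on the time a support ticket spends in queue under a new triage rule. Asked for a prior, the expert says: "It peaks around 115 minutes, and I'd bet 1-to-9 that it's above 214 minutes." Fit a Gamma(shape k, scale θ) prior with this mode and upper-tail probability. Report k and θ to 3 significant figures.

k ≈ 5.95, θ ≈ 23.2

Gamma(k,θ) with k>1 has mode (k−1)θ, so θ = 115/(k−1).
Need P(X < 214) = 0.9 with θ tied to k this way. Start at k = 2, θ = 115: P(X<214) ≈ 0.555.
Too low — raise k to concentrate. Iterating converges to k ≈ 5.95.
Then θ = 115/(5.95−1) ≈ 23.2.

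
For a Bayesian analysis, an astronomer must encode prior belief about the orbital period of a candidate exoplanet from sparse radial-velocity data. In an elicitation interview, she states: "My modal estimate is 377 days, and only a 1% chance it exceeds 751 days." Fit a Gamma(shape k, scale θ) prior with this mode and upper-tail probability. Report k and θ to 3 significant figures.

k ≈ 11.3, θ ≈ 36.4

Gamma(k,θ) with k>1 has mode (k−1)θ, so θ = 377/(k−1).
Need P(X < 751) = 0.99 with θ tied to k this way. Start at k = 2, θ = 377: P(X<751) ≈ 0.592.
Too low — raise k to concentrate. Iterating converges to k ≈ 11.3.
Then θ = 377/(11.3−1) ≈ 36.4.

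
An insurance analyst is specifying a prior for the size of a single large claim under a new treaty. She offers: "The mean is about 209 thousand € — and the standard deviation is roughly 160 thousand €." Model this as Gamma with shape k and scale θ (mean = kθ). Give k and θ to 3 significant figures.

k ≈ 1.71, θ ≈ 122

For Gamma(k, scale θ): mean = kθ, variance = kθ², so CV = 1/√k.
CV = SD/mean = 160/209 = 0.7656, hence k = 1/CV² = 1.71.
Then θ = mean/k = 209/1.71 = 122.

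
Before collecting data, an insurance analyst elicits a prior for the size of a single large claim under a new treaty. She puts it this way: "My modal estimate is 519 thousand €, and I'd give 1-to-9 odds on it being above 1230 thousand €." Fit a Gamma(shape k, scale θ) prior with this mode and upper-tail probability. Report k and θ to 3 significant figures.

Gamma(k,θ) with k>1 has mode (k−1)θ, so θ = 519/(k−1).
Need P(X < 1230) = 0.9 with θ tied to k this way. Start at k = 2, θ = 519: P(X<1230) ≈ 0.685.
Too low — raise k to concentrate. Iterating converges to k ≈ 3.58.
Then θ = 519/(3.58−1) ≈ 201.

k ≈ 3.58, θ ≈ 201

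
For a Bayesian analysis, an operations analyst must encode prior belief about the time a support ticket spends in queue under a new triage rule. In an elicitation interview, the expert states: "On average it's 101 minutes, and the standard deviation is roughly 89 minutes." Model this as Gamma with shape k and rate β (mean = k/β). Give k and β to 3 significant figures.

For Gamma(k, rate β): mean = k/β, variance = k/β², so CV = 1/√k.
CV = SD/mean = 89/101 = 0.8812, hence k = 1/CV² = 1.29.
Then β = k/mean = 1.29/101 = 0.0128.

k ≈ 1.29, β ≈ 0.0128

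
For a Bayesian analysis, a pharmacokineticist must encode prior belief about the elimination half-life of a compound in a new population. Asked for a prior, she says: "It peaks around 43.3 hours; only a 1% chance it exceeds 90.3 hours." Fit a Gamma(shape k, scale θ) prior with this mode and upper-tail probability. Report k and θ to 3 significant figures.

k ≈ 10, θ ≈ 4.8

Gamma(k,θ) with k>1 has mode (k−1)θ, so θ = 43.3/(k−1).
Need P(X < 90.3) = 0.99 with θ tied to k this way. Start at k = 2, θ = 43.3: P(X<90.3) ≈ 0.617.
Too low — raise k to concentrate. Iterating converges to k ≈ 10.
Then θ = 43.3/(10−1) ≈ 4.8.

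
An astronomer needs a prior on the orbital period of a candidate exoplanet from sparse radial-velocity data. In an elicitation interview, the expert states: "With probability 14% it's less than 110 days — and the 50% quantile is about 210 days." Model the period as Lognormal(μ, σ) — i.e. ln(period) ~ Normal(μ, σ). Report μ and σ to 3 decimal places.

If T ~ Lognormal(μ,σ) then ln T ~ Normal(μ,σ), so the p-quantile of ln T is μ + z_p·σ.
ln(110) = 4.7 and ln(210) = 5.347; z_{0.14} = -1.08, z_{0.5} = 0.
σ = (5.347 − 4.7)/(0 − (-1.08)) = 0.599.
μ = 4.7 − (-1.08)·0.599 = 5.347.

μ ≈ 5.347, σ ≈ 0.599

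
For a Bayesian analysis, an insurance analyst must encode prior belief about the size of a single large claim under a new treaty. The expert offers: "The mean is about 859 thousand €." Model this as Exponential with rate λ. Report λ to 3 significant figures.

λ ≈ 0.00116

Exponential mean = 1/λ, so λ = 1/859.0 = 0.00116.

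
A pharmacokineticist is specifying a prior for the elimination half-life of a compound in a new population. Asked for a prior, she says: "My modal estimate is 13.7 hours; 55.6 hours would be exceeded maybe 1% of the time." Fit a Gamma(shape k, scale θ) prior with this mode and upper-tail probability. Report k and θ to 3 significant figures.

k ≈ 3.12, θ ≈ 6.46

Gamma(k,θ) with k>1 has mode (k−1)θ, so θ = 13.7/(k−1).
Need P(X < 55.6) = 0.99 with θ tied to k this way. Start at k = 2, θ = 13.7: P(X<55.6) ≈ 0.913.
Too low — raise k to concentrate. Iterating converges to k ≈ 3.12.
Then θ = 13.7/(3.12−1) ≈ 6.46.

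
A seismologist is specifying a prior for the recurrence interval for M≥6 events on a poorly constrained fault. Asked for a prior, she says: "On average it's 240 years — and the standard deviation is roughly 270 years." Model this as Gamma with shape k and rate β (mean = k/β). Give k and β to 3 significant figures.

For Gamma(k, rate β): mean = k/β, variance = k/β², so CV = 1/√k.
CV = SD/mean = 270/240 = 1.125, hence k = 1/CV² = 0.79.
Then β = k/mean = 0.79/240 = 0.00329.

k ≈ 0.79, β ≈ 0.00329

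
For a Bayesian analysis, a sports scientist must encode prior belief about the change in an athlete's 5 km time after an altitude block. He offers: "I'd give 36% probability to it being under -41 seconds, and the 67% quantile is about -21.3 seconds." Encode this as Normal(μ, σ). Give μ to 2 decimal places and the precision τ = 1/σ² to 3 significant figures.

The p-quantile of Normal(μ,σ) is μ + z_p·σ, with z_{0.36} = -0.3585 and z_{0.67} = 0.4399.
Eliminate σ: μ = (z₂·x₁ − z₁·x₂)/(z₂ − z₁) = (0.4399·-41 − (-0.3585)·-21.3)/0.7984 = -32.15.
Then σ = (x₂ − x₁)/(z₂ − z₁) = (-21.3 − -41)/0.7984 = 24.68.
Precision τ = 1/σ² = 1/24.68² = 0.00164.

μ = -32.15, τ = 0.00164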